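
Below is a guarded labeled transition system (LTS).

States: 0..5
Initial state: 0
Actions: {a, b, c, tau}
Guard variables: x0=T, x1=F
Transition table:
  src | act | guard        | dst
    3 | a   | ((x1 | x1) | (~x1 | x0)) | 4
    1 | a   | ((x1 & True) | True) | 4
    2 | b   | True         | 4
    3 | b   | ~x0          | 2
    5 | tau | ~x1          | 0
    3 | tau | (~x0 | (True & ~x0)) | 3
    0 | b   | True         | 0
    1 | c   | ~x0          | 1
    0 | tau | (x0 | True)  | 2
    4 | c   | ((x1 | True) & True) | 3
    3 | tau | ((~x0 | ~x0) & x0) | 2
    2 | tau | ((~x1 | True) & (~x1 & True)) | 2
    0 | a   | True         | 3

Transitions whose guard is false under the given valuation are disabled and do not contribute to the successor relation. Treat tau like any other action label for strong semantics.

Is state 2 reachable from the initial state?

After dropping false guards: 9 live edges.
depth 0: {0}
depth 1: {2,3}  cumulative {0,2,3}
depth 2: {4}  cumulative {0,2,3,4}
Reach set: {0,2,3,4}
witness 2: tau

Answer: REACHABLE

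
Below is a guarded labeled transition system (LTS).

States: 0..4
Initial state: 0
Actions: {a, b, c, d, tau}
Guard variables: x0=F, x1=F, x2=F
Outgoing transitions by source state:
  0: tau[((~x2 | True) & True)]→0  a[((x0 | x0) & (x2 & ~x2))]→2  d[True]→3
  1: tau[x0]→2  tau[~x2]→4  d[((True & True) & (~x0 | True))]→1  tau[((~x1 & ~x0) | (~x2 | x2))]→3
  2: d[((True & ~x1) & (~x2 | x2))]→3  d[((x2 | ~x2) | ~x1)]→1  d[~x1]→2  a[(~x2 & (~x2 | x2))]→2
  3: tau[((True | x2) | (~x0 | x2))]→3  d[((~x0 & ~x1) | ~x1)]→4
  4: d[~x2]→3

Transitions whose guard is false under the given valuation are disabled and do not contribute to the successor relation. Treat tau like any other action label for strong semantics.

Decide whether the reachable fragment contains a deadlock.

R = {0,3,4}
  0: d→3  tau→0  [2 out]
  3: d→4  tau→3  [2 out]
  4: d→3  [1 out]

Answer: DEADLOCK-FREE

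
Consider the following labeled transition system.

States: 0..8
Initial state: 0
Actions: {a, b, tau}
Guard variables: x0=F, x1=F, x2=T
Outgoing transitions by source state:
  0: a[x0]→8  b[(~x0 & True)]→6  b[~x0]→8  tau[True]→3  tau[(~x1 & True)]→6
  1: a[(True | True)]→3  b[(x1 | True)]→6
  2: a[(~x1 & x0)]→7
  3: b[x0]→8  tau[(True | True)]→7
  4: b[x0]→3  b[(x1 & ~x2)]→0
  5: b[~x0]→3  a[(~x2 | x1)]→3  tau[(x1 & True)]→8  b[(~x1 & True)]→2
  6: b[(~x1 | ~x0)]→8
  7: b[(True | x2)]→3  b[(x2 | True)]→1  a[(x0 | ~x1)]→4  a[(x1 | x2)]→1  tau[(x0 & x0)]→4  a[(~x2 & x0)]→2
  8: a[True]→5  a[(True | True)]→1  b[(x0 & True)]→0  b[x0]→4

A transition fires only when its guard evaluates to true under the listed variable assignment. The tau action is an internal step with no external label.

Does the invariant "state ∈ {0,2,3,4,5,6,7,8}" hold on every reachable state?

Answer: INVARIANT VIOLATED at state 1

Analysis:
Allowed set {0,2,3,4,5,6,7,8}
Reach set: {0,1,2,3,4,5,6,7,8}
  0: safe
  1: VIOLATES
  2: safe
  3: safe
  4: safe
  5: safe
  6: safe
  7: safe
  8: safe
witness against invariant: b·a → 1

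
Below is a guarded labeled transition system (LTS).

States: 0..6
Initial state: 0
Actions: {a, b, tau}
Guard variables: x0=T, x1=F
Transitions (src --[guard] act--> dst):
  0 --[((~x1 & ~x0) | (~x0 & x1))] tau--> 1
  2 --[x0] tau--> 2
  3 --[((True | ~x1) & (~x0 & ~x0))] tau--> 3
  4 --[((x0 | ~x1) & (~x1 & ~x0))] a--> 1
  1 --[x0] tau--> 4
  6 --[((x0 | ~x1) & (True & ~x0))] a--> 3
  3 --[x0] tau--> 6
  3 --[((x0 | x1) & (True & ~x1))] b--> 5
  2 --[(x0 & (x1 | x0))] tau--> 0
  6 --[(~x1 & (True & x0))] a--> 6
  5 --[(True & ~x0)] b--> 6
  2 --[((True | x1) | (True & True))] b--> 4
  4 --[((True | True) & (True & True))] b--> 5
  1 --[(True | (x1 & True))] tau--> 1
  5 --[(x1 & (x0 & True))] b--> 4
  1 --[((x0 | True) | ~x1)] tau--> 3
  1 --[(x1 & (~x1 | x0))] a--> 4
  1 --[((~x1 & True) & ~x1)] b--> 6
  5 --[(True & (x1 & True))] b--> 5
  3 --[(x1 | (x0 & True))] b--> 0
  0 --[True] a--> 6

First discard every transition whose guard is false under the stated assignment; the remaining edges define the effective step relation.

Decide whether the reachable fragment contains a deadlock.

Reach set: {0,6}
  0: a→6  [deg 1]
  6: a→6  [deg 1]

Answer: DEADLOCK-FREE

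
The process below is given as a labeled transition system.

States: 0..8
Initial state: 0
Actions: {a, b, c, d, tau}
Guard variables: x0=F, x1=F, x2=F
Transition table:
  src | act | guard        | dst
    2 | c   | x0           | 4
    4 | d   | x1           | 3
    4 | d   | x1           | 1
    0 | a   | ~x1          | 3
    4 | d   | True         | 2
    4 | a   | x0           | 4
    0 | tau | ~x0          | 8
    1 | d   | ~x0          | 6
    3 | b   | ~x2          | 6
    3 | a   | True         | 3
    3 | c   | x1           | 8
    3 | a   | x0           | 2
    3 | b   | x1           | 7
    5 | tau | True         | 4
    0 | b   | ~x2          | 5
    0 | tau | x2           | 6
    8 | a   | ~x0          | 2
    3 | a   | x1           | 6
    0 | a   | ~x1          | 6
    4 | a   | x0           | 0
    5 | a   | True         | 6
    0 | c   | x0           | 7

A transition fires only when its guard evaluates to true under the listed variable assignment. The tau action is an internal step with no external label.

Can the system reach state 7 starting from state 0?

11 transition(s) survive guard evaluation.
L0 = {0}
L1 = {3,5,6,8}  total {0,3,5,6,8}
L2 = {2,4}  total {0,2,3,4,5,6,8}
Reach set: {0,2,3,4,5,6,8}

Answer: UNREACHABLE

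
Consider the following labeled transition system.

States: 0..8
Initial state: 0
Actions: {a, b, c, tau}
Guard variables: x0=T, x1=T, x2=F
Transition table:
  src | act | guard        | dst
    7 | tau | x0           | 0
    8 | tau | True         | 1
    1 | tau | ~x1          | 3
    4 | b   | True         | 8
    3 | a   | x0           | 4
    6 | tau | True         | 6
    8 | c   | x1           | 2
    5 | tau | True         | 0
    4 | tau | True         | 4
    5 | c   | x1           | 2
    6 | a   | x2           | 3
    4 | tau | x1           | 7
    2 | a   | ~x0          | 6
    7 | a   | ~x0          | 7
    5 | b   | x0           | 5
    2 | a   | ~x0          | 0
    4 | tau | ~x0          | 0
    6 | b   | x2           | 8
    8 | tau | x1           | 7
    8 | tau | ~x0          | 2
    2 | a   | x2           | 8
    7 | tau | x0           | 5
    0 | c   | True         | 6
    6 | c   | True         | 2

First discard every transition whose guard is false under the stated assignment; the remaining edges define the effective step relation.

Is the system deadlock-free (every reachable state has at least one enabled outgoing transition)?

Reach set: {0,2,6}
  0: c→6  [1 out]
  2: ∅  [no exit]
  6: c→2  tau→6  [2 out]
witness 2: c·c

Answer: DEADLOCK at state 2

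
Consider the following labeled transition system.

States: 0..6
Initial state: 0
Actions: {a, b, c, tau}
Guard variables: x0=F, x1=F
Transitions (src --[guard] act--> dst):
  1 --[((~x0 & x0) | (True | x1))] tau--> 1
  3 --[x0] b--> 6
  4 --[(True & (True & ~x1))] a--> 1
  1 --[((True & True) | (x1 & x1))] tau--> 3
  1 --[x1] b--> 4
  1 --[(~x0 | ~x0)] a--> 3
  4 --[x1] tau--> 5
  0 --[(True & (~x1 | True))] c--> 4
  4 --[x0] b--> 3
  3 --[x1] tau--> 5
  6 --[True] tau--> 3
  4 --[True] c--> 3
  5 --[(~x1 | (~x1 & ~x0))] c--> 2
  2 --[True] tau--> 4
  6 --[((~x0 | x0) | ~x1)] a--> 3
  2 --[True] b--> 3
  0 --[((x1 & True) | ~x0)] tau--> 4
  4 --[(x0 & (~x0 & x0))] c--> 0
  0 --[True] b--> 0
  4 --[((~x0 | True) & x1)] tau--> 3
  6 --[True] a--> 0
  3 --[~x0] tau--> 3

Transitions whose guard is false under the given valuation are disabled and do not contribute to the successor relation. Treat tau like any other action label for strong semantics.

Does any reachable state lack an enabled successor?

Answer: DEADLOCK-FREE

Trace:
Reachable = {0,1,3,4}
  0: b→0  c→4  tau→4  [3 exit(s)]
  1: a→3  tau→1  tau→3  [3 exit(s)]
  3: tau→3  [1 exit(s)]
  4: a→1  c→3  [2 exit(s)]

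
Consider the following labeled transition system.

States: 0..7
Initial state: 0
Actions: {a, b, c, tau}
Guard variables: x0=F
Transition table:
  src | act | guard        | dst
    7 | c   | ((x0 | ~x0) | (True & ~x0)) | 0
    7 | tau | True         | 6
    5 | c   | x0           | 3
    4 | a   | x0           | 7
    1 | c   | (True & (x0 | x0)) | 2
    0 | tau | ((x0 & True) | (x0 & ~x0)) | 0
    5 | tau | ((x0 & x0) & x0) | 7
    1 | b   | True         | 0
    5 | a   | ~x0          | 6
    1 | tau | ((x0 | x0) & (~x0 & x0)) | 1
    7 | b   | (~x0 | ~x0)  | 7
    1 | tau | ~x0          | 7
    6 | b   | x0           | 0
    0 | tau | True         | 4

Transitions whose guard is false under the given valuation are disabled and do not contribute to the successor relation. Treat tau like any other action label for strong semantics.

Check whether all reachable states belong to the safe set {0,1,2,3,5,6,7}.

Inv-set: {0,1,2,3,5,6,7}
Reach set: {0,4}
  0: safe
  4: outside
counterexample path to 4: tau

Answer: INVARIANT VIOLATED at state 4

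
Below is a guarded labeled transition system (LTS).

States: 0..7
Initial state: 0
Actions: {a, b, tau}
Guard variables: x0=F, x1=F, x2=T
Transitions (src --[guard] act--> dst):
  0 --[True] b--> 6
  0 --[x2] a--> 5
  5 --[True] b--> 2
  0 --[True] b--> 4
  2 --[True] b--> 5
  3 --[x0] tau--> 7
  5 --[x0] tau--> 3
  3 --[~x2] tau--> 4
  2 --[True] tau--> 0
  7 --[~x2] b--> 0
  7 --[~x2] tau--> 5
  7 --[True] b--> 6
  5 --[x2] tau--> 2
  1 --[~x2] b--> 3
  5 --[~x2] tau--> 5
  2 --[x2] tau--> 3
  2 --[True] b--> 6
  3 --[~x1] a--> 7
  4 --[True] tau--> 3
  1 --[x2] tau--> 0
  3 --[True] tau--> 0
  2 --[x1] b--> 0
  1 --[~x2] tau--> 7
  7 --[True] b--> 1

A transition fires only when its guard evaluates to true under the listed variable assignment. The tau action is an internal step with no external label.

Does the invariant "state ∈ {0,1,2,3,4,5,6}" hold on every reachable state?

Answer: INVARIANT VIOLATED at state 7

Analysis:
Allowed set {0,1,2,3,4,5,6}
Reachable = {0,1,2,3,4,5,6,7}
  0: safe
  1: safe
  2: safe
  3: safe
  4: safe
  5: safe
  6: safe
  7: outside
witness against invariant: b·tau·a → 7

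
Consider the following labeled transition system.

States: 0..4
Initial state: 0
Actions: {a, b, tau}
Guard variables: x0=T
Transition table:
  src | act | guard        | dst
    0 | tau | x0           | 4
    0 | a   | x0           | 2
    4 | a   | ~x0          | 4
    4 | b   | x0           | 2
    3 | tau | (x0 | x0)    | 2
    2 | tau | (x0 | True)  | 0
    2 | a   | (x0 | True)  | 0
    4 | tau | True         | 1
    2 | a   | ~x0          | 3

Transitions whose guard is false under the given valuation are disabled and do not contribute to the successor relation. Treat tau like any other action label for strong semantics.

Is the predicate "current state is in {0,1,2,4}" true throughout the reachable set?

Answer: INVARIANT HOLDS

Analysis:
Allowed set {0,1,2,4}
Reach set: {0,1,2,4}
  0: safe
  1: safe
  2: safe
  4: safe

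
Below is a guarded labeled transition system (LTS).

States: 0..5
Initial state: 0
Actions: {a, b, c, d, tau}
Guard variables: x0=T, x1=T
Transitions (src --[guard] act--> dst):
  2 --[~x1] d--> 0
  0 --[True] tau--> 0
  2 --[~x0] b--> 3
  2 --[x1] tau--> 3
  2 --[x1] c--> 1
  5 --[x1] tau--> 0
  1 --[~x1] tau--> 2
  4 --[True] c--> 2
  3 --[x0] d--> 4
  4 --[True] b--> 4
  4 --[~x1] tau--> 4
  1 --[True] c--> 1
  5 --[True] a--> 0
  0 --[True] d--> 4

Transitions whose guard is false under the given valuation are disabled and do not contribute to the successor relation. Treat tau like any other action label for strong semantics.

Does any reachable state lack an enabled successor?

Reachable = {0,1,2,3,4}
  0: d→4  tau→0  [2 out]
  1: c→1  [1 out]
  2: c→1  tau→3  [2 out]
  3: d→4  [1 out]
  4: b→4  c→2  [2 out]

Answer: DEADLOCK-FREE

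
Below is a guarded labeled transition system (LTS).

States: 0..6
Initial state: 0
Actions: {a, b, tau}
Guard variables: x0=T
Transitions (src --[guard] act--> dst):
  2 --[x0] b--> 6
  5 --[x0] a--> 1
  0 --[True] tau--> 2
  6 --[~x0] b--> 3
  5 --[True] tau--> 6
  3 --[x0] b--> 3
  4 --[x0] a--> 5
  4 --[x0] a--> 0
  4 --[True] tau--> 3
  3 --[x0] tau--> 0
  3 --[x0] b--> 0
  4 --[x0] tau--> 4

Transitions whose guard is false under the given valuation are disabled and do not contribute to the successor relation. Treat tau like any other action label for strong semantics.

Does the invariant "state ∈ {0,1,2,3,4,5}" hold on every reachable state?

Allowed set {0,1,2,3,4,5}
Reach set: {0,2,6}
  0: safe
  2: safe
  6: ✗ unsafe
counterexample path to 6: tau·b

Answer: INVARIANT VIOLATED at state 6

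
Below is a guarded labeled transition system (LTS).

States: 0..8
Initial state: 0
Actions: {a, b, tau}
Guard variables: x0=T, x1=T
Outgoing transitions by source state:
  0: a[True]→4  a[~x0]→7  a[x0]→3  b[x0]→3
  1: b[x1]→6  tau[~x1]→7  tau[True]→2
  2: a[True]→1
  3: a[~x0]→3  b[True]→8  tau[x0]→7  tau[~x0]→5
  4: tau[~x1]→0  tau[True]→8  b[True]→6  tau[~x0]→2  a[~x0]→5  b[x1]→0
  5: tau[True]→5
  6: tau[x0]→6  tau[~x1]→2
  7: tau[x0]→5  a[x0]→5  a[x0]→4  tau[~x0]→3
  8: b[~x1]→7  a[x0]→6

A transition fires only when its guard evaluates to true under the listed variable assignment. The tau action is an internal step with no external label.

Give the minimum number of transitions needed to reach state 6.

Answer: 2

Trace:
Breadth-first toward 6:
  Layer 0: {0}
  Layer 1: {3,4}
  Layer 2: {6,7,8}
first hit 6 at d=2 via a·b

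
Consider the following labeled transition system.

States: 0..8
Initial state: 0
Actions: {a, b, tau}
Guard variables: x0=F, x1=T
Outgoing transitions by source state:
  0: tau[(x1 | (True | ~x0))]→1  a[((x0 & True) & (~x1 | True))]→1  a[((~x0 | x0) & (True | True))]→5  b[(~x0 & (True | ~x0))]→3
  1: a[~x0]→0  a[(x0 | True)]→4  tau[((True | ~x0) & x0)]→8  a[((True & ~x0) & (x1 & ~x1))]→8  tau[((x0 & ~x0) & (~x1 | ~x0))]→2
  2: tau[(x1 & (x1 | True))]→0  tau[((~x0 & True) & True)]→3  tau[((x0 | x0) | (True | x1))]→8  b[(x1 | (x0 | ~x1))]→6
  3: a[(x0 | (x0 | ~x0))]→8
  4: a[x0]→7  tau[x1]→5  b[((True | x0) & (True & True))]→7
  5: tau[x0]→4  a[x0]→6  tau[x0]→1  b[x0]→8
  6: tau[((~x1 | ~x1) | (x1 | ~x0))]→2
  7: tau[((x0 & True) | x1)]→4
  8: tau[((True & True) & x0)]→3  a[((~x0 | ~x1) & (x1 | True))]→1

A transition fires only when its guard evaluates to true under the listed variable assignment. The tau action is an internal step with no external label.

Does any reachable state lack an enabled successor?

Answer: DEADLOCK at state 5

Working:
R = {0,1,3,4,5,7,8}
  0: a→5  b→3  tau→1  [3 exit(s)]
  1: a→0  a→4  [2 exit(s)]
  3: a→8  [1 exit(s)]
  4: b→7  tau→5  [2 exit(s)]
  5: ∅  [no exit]
  7: tau→4  [1 exit(s)]
  8: a→1  [1 exit(s)]
Path to 5: a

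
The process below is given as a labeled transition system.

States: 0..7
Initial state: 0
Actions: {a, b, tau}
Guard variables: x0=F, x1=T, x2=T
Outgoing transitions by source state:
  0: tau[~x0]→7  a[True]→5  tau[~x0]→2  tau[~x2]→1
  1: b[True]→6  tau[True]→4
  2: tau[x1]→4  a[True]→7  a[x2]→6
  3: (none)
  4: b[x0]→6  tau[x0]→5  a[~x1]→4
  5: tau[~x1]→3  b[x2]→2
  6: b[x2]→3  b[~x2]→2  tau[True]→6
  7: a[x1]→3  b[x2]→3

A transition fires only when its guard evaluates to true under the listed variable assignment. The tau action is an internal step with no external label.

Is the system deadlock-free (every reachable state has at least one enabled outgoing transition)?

R = {0,2,3,4,5,6,7}
  0: a→5  tau→2  tau→7  [3 exit(s)]
  2: a→6  a→7  tau→4  [3 exit(s)]
  3: ∅  [STUCK]
  4: ∅  [STUCK]
  5: b→2  [1 exit(s)]
  6: b→3  tau→6  [2 exit(s)]
  7: a→3  b→3  [2 exit(s)]
trace reaching 3: tau·a

Answer: DEADLOCK at state 3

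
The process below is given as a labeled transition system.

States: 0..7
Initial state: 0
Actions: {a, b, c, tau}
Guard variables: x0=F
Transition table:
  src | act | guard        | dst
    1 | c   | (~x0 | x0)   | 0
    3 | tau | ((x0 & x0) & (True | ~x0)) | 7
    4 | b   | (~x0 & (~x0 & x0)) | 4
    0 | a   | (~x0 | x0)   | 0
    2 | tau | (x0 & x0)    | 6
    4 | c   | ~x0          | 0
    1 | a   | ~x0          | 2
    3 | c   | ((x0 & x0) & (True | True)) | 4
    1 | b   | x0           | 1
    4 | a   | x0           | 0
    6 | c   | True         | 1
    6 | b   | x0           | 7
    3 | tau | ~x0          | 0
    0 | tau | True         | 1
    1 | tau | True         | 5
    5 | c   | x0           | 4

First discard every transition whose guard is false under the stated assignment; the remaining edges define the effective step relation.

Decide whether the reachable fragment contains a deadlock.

Answer: DEADLOCK at state 2

Analysis:
Reachable = {0,1,2,5}
  0: a→0  tau→1  [deg 2]
  1: a→2  c→0  tau→5  [deg 3]
  2: ∅  [deadlock]
  5: ∅  [deadlock]
witness 2: tau·a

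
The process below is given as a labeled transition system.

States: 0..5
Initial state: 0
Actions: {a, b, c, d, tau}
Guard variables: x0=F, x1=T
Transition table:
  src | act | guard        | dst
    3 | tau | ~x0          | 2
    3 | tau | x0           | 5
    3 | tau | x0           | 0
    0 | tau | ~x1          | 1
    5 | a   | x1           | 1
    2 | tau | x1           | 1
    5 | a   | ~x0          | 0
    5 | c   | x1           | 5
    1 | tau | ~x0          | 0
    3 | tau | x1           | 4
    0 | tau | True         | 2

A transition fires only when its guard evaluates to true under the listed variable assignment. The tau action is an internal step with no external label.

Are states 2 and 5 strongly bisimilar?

Compute ~ classes (split until stable):
  π0 = {{0,1,2,3,4,5}}
  π1 = {{0,1,2,3},{4},{5}}
  π2 = {{0,1,2},{3},{4},{5}}
4 equivalence class(es) (converged in 3)
2∈{0,1,2}, 5∈{5}

Answer: NOT BISIMILAR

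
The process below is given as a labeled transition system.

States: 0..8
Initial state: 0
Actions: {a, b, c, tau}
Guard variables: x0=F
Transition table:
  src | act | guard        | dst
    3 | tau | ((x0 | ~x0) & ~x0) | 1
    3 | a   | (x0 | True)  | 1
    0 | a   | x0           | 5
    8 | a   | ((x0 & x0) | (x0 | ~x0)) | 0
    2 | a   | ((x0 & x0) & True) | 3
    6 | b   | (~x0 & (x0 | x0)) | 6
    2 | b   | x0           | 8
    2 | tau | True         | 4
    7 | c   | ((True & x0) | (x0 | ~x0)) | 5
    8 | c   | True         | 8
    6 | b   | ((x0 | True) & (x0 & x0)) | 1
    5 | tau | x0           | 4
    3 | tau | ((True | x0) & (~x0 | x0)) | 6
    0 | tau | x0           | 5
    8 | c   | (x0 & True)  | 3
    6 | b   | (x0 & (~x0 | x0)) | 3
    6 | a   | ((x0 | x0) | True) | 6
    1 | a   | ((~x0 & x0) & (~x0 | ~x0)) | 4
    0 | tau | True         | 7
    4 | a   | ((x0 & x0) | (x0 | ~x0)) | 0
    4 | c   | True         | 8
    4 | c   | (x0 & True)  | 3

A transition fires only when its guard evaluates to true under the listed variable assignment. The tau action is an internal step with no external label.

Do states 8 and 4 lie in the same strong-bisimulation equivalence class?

Answer: BISIMILAR

Analysis:
Compute ~ classes (split until stable):
  P[0] = {{0,1,2,3,4,5,6,7,8}}
  P[1] = {{0,2},{1,5},{3},{4,8},{6},{7}}
  P[2] = {{0},{1,5},{2},{3},{4,8},{6},{7}}
stable after 3 split(s): 7 block(s)
8∈{4,8}, 4∈{4,8}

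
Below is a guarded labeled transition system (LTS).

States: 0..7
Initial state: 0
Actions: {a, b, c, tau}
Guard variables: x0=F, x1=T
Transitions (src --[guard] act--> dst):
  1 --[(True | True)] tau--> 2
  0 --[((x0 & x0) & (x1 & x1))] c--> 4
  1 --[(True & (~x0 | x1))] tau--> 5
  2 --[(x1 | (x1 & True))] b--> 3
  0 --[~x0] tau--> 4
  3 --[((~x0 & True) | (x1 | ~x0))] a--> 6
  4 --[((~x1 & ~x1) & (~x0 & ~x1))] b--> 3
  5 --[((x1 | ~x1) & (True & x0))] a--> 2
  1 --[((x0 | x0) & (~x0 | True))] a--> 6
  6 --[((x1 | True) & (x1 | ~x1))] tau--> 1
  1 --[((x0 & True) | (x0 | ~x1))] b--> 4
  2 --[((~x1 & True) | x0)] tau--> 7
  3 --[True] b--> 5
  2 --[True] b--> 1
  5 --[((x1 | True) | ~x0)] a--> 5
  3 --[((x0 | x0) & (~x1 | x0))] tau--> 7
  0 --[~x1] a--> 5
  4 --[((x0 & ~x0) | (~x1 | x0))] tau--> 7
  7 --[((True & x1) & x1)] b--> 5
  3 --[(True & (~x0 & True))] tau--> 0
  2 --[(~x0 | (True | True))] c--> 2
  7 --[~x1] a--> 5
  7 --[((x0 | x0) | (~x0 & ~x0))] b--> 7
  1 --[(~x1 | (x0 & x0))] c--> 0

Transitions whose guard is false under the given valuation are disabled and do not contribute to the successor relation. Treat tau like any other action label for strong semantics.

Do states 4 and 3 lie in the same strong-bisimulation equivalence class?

Answer: NOT BISIMILAR

Trace:
Refine partition for ~:
  P[0] = {{0,1,2,3,4,5,6,7}}
  P[1] = {{0,1,6},{2},{3},{4},{5},{7}}
  P[2] = {{0},{1},{2},{3},{4},{5},{6},{7}}
stable after 3 split(s): 8 block(s)
class of 4: {4}; class of 3: {3}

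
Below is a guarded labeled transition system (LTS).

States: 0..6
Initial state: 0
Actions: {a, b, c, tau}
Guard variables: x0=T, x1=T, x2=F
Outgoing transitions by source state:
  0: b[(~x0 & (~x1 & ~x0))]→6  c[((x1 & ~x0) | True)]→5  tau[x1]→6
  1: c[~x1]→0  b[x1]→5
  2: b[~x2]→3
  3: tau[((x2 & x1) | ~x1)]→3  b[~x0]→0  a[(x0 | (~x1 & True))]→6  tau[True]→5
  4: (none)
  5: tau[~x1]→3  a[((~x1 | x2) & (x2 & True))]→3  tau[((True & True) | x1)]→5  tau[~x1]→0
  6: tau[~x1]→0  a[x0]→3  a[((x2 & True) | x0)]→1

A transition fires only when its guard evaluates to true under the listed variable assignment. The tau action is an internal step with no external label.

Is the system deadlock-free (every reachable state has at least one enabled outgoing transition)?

R = {0,1,3,5,6}
  0: c→5  tau→6  [2 exit(s)]
  1: b→5  [1 exit(s)]
  3: a→6  tau→5  [2 exit(s)]
  5: tau→5  [1 exit(s)]
  6: a→1  a→3  [2 exit(s)]

Answer: DEADLOCK-FREE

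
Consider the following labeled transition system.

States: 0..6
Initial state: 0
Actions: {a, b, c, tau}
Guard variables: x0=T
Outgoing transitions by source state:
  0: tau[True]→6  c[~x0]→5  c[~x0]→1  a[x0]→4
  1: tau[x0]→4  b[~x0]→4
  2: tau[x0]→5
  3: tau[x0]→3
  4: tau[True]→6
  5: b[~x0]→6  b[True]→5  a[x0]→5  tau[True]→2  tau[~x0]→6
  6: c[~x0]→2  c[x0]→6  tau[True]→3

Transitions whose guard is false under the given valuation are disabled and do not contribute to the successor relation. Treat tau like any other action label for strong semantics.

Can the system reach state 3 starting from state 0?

Answer: REACHABLE

Trace:
Guard filter leaves 11 enabled edge(s).
L0 = {0}
L1 = {4,6}  total {0,4,6}
L2 = {3}  total {0,3,4,6}
Reachable = {0,3,4,6}
witness 3: tau·tau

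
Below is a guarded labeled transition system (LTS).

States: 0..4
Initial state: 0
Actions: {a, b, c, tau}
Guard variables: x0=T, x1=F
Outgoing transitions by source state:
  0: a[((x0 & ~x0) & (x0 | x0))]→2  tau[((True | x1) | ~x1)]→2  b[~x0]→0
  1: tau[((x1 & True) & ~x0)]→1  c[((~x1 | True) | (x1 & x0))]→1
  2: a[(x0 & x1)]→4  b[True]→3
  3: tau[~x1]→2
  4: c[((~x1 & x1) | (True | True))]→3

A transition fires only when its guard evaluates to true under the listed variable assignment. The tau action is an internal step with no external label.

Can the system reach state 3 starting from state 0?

Answer: REACHABLE

Analysis:
5 transition(s) survive guard evaluation.
L0 = {0}
L1 = {2}  now seen {0,2}
L2 = {3}  now seen {0,2,3}
Reachable = {0,2,3}
witness 3: tau·b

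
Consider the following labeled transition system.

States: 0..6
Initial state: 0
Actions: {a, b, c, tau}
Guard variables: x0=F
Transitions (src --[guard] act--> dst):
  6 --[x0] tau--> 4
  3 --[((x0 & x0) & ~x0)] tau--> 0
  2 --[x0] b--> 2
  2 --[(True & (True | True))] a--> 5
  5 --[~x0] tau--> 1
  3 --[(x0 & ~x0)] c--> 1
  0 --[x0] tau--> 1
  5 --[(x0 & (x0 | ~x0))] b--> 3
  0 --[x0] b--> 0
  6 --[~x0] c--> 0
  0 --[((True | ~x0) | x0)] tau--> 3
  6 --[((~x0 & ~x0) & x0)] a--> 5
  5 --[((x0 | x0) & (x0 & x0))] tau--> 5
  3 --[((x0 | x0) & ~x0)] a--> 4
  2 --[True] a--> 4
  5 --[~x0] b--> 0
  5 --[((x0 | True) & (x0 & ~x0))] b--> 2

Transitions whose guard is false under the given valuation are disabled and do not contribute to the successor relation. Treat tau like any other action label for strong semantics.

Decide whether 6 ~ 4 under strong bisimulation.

Answer: NOT BISIMILAR

Working:
Bisimulation quotient by refinement:
  P[0] = {{0,1,2,3,4,5,6}}
  P[1] = {{0},{1,3,4},{2},{5},{6}}
5 equivalence class(es) (converged in 2)
class of 6: {6}; class of 4: {1,3,4}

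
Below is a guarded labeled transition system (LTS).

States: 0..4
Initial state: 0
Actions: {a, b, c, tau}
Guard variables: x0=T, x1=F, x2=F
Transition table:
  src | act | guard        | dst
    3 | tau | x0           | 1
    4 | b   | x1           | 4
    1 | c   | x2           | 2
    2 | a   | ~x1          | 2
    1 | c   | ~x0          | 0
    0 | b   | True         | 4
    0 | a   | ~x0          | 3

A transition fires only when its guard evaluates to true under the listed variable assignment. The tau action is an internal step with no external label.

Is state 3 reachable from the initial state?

Answer: UNREACHABLE

Trace:
Guard filter leaves 3 enabled edge(s).
depth 0: {0}
depth 1: {4}  total {0,4}
R = {0,4}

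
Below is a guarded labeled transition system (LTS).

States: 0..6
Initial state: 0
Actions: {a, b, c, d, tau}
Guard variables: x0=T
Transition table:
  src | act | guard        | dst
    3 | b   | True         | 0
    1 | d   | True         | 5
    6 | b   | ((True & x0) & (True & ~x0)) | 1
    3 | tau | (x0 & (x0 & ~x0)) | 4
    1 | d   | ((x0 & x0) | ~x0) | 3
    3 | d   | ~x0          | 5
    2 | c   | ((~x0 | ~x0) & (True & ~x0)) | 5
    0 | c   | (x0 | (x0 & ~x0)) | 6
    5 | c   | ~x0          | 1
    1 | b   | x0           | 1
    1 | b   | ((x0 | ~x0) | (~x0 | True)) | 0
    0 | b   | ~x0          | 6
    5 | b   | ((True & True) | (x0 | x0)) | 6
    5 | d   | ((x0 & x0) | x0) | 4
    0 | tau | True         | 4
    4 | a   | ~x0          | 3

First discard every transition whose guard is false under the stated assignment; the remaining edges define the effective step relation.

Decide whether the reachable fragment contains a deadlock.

R = {0,4,6}
  0: c→6  tau→4  [2 out]
  4: ∅  [no exit]
  6: ∅  [no exit]
trace reaching 4: tau

Answer: DEADLOCK at state 4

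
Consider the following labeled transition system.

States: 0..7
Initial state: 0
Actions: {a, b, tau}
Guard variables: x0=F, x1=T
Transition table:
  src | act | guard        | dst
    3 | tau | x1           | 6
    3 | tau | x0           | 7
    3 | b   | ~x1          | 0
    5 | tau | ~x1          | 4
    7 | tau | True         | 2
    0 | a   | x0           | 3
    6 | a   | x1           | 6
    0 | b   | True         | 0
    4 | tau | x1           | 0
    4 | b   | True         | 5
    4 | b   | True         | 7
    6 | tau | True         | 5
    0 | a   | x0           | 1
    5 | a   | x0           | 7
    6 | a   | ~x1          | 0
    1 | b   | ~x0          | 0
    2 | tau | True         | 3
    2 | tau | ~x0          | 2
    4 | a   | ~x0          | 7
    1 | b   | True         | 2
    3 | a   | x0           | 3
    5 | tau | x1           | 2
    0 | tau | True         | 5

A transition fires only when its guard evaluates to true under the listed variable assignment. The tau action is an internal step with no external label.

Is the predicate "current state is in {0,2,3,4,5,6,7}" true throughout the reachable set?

Answer: INVARIANT HOLDS

Analysis:
Allowed set {0,2,3,4,5,6,7}
R = {0,2,3,5,6}
  0: ok
  2: ok
  3: ok
  5: ok
  6: ok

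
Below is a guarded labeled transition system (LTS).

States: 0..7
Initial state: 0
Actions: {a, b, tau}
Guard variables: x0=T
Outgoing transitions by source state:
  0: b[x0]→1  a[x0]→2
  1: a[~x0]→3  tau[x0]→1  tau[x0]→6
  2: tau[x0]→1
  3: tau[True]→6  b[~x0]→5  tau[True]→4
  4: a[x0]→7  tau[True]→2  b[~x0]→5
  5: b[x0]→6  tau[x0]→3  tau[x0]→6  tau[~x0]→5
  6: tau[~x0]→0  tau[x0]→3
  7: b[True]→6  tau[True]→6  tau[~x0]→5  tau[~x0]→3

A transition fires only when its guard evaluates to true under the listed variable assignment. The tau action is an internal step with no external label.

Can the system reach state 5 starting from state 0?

Guard filter leaves 15 enabled edge(s).
depth 0: {0}
depth 1: {1,2}  cumulative {0,1,2}
depth 2: {6}  cumulative {0,1,2,6}
depth 3: {3}  cumulative {0,1,2,3,6}
depth 4: {4}  cumulative {0,1,2,3,4,6}
depth 5: {7}  cumulative {0,1,2,3,4,6,7}
Reach set: {0,1,2,3,4,6,7}

Answer: UNREACHABLE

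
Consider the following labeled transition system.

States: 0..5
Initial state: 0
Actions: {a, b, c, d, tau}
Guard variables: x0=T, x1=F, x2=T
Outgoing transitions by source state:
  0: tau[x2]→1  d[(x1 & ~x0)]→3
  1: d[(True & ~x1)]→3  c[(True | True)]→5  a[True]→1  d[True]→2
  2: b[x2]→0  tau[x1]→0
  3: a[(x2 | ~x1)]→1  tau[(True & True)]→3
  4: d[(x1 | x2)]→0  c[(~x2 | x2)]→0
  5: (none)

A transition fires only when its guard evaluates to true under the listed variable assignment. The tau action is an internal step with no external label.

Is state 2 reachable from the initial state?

Answer: REACHABLE

Trace:
10 transition(s) survive guard evaluation.
L0 = {0}
L1 = {1}  total {0,1}
L2 = {2,3,5}  total {0,1,2,3,5}
Reachable = {0,1,2,3,5}
Path to 2: tau·d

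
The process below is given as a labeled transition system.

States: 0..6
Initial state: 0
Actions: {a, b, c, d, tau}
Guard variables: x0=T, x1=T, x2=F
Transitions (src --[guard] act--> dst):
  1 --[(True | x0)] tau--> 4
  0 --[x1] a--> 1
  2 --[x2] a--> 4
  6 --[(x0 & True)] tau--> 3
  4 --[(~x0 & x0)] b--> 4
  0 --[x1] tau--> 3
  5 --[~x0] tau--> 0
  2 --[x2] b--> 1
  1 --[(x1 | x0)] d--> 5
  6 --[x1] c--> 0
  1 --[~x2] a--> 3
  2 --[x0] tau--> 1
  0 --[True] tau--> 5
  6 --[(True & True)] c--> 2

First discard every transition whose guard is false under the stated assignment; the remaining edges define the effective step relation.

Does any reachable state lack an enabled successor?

Answer: DEADLOCK at state 3

Trace:
Reachable = {0,1,3,4,5}
  0: a→1  tau→3  tau→5  [3 out]
  1: a→3  d→5  tau→4  [3 out]
  3: ∅  [STUCK]
  4: ∅  [STUCK]
  5: ∅  [STUCK]
Path to 3: tau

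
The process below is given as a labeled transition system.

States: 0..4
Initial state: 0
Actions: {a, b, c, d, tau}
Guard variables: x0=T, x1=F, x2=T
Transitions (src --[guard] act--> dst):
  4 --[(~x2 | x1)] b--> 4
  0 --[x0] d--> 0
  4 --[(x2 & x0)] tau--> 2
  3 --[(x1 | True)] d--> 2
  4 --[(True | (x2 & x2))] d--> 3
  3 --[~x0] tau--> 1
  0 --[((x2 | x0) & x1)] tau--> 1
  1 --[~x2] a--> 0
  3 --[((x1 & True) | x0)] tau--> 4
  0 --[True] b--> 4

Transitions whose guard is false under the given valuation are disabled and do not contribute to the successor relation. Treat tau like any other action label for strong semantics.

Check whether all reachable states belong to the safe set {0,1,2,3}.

Answer: INVARIANT VIOLATED at state 4

Working:
Allowed set {0,1,2,3}
Reach set: {0,2,3,4}
  0: ✓
  2: ✓
  3: ✓
  4: outside
counterexample path to 4: b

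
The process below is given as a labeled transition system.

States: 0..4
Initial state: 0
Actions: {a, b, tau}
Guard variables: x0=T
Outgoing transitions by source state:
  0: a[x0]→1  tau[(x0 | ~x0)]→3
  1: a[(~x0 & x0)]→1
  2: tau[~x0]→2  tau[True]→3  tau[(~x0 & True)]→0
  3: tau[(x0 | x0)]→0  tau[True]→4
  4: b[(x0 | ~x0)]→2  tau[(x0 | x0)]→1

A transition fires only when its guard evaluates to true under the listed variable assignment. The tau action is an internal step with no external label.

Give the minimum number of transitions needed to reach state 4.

BFS to 4:
  L0 = {0}
  L1 = {1,3}
  L2 = {4}
first hit 4 at d=2 via tau·tau

Answer: 2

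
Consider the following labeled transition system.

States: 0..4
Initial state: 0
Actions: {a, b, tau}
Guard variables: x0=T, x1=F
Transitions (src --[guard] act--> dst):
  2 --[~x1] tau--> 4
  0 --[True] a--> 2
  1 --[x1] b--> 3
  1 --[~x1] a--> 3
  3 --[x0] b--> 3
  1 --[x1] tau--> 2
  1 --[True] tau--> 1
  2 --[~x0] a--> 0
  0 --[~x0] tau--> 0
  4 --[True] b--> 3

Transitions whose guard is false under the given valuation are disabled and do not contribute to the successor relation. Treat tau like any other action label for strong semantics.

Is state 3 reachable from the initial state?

After dropping false guards: 6 live edges.
Layer 0: {0}
Layer 1: {2}  now seen {0,2}
Layer 2: {4}  now seen {0,2,4}
Layer 3: {3}  now seen {0,2,3,4}
Reachable = {0,2,3,4}
witness 3: a·tau·b

Answer: REACHABLE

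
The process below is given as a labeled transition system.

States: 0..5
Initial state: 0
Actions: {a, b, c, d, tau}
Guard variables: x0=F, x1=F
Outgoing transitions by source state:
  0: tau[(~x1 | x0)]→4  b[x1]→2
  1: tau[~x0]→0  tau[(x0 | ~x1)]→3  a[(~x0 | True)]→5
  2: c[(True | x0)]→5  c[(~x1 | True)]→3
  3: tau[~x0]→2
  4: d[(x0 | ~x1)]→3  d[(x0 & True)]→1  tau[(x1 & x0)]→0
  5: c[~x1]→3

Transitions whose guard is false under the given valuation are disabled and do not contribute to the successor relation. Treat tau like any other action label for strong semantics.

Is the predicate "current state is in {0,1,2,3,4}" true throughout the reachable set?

Answer: INVARIANT VIOLATED at state 5

Working:
Allowed set {0,1,2,3,4}
R = {0,2,3,4,5}
  0: safe
  2: safe
  3: safe
  4: safe
  5: ✗ unsafe
counterexample path to 5: tau·d·tau·c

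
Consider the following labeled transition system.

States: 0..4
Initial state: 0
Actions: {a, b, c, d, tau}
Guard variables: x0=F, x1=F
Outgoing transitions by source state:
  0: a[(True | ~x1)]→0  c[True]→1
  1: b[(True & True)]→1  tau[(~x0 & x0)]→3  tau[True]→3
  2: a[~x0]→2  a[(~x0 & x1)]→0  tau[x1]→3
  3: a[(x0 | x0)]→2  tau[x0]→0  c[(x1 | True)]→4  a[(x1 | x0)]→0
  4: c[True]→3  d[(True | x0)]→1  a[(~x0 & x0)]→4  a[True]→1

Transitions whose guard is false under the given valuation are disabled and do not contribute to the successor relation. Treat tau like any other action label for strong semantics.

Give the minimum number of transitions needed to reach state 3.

Layered search for 3:
  depth 0: {0}
  depth 1: {1}
  depth 2: {3}
first hit 3 at d=2 via c·tau

Answer: 2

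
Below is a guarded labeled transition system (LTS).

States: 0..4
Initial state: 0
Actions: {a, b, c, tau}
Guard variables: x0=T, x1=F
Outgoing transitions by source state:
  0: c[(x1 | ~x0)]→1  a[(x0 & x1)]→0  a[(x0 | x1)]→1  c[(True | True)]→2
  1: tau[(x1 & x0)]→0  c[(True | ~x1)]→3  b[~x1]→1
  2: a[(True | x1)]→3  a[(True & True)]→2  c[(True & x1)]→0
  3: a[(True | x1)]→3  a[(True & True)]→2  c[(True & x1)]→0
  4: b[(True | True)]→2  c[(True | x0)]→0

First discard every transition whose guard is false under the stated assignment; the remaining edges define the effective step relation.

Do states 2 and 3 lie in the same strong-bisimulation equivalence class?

Answer: BISIMILAR

Trace:
Compute ~ classes (split until stable):
  P[0] = {{0,1,2,3,4}}
  P[1] = {{0},{1,4},{2,3}}
  P[2] = {{0},{1},{2,3},{4}}
stable after 3 split(s): 4 block(s)
2∈{2,3}, 3∈{2,3}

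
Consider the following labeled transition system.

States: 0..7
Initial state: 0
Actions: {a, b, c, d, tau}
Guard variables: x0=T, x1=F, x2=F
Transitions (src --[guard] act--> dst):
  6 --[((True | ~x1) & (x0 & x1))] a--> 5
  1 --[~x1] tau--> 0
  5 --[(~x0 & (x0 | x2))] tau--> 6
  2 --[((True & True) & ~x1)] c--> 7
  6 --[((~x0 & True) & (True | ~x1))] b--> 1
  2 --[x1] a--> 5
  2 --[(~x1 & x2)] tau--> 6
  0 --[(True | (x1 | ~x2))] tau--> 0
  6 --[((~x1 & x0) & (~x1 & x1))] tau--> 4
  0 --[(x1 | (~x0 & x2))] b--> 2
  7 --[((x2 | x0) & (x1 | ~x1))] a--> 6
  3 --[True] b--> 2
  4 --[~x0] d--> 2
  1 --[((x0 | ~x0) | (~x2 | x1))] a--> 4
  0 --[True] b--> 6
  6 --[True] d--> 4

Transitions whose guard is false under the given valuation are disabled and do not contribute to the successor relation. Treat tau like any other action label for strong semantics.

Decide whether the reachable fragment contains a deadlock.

Answer: DEADLOCK at state 4

Analysis:
Reachable = {0,4,6}
  0: b→6  tau→0  [deg 2]
  4: ∅  [STUCK]
  6: d→4  [deg 1]
Path to 4: b·d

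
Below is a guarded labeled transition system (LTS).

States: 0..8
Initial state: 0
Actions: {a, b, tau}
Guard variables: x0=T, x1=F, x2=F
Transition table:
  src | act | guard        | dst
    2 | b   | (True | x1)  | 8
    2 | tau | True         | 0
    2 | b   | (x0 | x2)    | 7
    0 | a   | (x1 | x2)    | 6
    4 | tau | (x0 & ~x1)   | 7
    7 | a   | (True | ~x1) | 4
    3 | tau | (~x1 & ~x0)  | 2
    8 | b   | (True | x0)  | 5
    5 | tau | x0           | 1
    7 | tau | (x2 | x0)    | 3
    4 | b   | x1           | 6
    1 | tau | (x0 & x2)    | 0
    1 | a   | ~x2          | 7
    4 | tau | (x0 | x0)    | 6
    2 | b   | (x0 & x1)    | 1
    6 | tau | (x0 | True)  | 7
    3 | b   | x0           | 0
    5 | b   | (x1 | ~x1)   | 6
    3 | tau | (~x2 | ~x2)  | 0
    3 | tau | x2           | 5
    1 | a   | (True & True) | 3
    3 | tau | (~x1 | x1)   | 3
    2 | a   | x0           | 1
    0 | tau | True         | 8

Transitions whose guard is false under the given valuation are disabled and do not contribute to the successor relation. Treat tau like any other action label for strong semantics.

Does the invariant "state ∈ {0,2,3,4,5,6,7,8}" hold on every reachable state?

Inv-set: {0,2,3,4,5,6,7,8}
Reach set: {0,1,3,4,5,6,7,8}
  0: ✓
  1: VIOLATES
  3: ✓
  4: ✓
  5: ✓
  6: ✓
  7: ✓
  8: ✓
witness against invariant: tau·b·tau → 1

Answer: INVARIANT VIOLATED at state 1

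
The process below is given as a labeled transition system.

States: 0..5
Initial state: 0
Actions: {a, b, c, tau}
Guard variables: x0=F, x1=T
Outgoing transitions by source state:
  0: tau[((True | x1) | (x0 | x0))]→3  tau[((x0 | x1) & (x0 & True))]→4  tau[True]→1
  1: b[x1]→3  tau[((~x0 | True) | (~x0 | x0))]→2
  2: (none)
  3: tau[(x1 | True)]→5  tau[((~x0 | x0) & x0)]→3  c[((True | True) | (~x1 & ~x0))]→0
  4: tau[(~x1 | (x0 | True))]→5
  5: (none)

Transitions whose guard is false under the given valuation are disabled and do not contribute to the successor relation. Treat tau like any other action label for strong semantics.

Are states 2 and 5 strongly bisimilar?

Compute ~ classes (split until stable):
  P[0] = {{0,1,2,3,4,5}}
  P[1] = {{0,4},{1},{2,5},{3}}
  P[2] = {{0},{1},{2,5},{3},{4}}
Fixed point at round 3; 5 class(es).
2∈{2,5}, 5∈{2,5}

Answer: BISIMILAR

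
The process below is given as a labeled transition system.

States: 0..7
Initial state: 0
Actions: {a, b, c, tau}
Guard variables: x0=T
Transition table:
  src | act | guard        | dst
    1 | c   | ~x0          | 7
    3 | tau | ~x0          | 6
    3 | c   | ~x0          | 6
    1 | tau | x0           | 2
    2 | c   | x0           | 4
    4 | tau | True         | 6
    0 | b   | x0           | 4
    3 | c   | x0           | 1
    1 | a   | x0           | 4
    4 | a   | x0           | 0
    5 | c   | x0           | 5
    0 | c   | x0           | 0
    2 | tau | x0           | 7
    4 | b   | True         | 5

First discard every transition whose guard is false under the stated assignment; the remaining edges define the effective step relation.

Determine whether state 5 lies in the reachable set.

Answer: REACHABLE

Working:
11 transition(s) survive guard evaluation.
L0 = {0}
L1 = {4}  total {0,4}
L2 = {5,6}  total {0,4,5,6}
Reach set: {0,4,5,6}
Path to 5: b·b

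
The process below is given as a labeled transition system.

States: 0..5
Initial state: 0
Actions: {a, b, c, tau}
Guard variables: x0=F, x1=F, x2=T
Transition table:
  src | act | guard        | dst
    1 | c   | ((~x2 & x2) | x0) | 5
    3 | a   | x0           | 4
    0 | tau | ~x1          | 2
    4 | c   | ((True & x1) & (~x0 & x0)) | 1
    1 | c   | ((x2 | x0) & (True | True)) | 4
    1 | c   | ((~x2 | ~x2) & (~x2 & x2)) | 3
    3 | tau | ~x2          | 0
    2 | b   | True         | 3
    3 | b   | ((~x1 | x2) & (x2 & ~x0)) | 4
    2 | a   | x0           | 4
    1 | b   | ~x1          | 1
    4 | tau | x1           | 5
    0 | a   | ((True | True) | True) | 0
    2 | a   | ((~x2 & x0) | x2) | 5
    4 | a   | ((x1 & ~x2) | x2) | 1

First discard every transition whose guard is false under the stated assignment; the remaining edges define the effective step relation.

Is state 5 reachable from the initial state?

Answer: REACHABLE

Working:
8 transition(s) survive guard evaluation.
Layer 0: {0}
Layer 1: {2}  cumulative {0,2}
Layer 2: {3,5}  cumulative {0,2,3,5}
Layer 3: {4}  cumulative {0,2,3,4,5}
Layer 4: {1}  cumulative {0,1,2,3,4,5}
R = {0,1,2,3,4,5}
trace reaching 5: tau·a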